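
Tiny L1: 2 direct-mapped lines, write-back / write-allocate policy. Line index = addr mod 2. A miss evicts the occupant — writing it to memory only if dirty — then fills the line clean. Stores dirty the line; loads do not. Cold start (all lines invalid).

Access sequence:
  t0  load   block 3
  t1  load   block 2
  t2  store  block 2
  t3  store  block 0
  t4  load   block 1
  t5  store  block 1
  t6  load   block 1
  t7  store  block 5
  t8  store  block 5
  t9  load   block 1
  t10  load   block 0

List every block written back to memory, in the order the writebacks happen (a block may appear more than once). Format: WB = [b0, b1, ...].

WB = [2, 1, 5]

0: R B3 → L1 miss [-]
1: R B2 → L0 miss [-]
2: W B2 → L0 hit [D]
3: W B0 → L0 miss wb→B2 [D]
4: R B1 → L1 miss [-]
5: W B1 → L1 hit [D]
6: R B1 → L1 hit [D]
7: W B5 → L1 miss wb→B1 [D]
8: W B5 → L1 hit [D]
9: R B1 → L1 miss wb→B5 [-]
10: R B0 → L0 hit [D]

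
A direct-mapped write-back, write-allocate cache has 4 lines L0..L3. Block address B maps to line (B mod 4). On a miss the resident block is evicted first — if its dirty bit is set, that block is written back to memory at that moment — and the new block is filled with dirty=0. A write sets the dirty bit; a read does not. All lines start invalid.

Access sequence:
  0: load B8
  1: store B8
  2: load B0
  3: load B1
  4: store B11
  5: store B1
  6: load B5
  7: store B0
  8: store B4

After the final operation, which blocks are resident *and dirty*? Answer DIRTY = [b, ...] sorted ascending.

  0 | R B8 → L0 miss [-]
  1 | W B8 → L0 hit [D]
  2 | R B0 → L0 miss wb→B8 [-]
  3 | R B1 → L1 miss [-]
  4 | W B11 → L3 miss [D]
  5 | W B1 → L1 hit [D]
  6 | R B5 → L1 miss wb→B1 [-]
  7 | W B0 → L0 hit [D]
  8 | W B4 → L0 miss wb→B0 [D]

DIRTY = [4, 11]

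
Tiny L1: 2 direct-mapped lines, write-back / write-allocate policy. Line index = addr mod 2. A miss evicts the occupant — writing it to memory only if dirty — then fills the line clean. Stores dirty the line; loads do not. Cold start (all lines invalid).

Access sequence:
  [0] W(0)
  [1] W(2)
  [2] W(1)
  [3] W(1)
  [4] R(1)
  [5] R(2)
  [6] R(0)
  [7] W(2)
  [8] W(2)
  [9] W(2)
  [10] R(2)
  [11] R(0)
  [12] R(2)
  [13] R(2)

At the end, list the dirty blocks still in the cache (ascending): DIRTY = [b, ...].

DIRTY = [1]

  0 | W B0 → L0 miss [D]
  1 | W B2 → L0 miss wb→B0 [D]
  2 | W B1 → L1 miss [D]
  3 | W B1 → L1 hit [D]
  4 | R B1 → L1 hit [D]
  5 | R B2 → L0 hit [D]
  6 | R B0 → L0 miss wb→B2 [-]
  7 | W B2 → L0 miss [D]
  8 | W B2 → L0 hit [D]
  9 | W B2 → L0 hit [D]
  10 | R B2 → L0 hit [D]
  11 | R B0 → L0 miss wb→B2 [-]
  12 | R B2 → L0 miss [-]
  13 | R B2 → L0 hit [-]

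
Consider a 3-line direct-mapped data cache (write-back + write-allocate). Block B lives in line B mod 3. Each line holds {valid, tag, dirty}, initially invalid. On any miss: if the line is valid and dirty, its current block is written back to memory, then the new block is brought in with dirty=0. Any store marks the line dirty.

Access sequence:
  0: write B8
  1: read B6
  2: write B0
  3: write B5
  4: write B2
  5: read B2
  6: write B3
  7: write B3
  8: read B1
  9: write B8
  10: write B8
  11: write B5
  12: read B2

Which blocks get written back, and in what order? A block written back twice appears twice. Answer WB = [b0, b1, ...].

WB = [8, 5, 0, 2, 8, 5]

0: W B8 -> L2 miss  d=D]
1: R B6 -> L0 miss  d=-]
2: W B0 -> L0 miss  d=D]
3: W B5 -> L2 miss wb->B8  d=D]
4: W B2 -> L2 miss wb->B5  d=D]
5: R B2 -> L2 hit  d=D]
6: W B3 -> L0 miss wb->B0  d=D]
7: W B3 -> L0 hit  d=D]
8: R B1 -> L1 miss  d=-]
9: W B8 -> L2 miss wb->B2  d=D]
10: W B8 -> L2 hit  d=D]
11: W B5 -> L2 miss wb->B8  d=D]
12: R B2 -> L2 miss wb->B5  d=-]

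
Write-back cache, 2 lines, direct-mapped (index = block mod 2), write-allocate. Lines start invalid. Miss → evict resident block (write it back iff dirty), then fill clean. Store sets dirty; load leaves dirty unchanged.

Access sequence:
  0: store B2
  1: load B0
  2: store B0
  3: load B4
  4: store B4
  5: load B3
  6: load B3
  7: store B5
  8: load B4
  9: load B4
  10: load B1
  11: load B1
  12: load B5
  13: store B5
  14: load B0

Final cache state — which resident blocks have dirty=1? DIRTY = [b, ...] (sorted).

  0 | W B2 → L0 miss [D]
  1 | R B0 → L0 miss wb→B2 [-]
  2 | W B0 → L0 hit [D]
  3 | R B4 → L0 miss wb→B0 [-]
  4 | W B4 → L0 hit [D]
  5 | R B3 → L1 miss [-]
  6 | R B3 → L1 hit [-]
  7 | W B5 → L1 miss [D]
  8 | R B4 → L0 hit [D]
  9 | R B4 → L0 hit [D]
  10 | R B1 → L1 miss wb→B5 [-]
  11 | R B1 → L1 hit [-]
  12 | R B5 → L1 miss [-]
  13 | W B5 → L1 hit [D]
  14 | R B0 → L0 miss wb→B4 [-]

DIRTY = [5]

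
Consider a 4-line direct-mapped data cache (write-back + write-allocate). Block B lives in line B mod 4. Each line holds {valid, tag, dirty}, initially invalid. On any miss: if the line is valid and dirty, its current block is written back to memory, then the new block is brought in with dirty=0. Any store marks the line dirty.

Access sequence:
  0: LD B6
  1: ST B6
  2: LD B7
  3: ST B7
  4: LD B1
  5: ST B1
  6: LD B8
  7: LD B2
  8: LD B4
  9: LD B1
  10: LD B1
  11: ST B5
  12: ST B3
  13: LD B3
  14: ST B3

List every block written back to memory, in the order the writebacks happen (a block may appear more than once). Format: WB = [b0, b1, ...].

WB = [6, 1, 7]

0: R B6 -> L2 miss  d=-]
1: W B6 -> L2 hit  d=D]
2: R B7 -> L3 miss  d=-]
3: W B7 -> L3 hit  d=D]
4: R B1 -> L1 miss  d=-]
5: W B1 -> L1 hit  d=D]
6: R B8 -> L0 miss  d=-]
7: R B2 -> L2 miss wb->B6  d=-]
8: R B4 -> L0 miss  d=-]
9: R B1 -> L1 hit  d=D]
10: R B1 -> L1 hit  d=D]
11: W B5 -> L1 miss wb->B1  d=D]
12: W B3 -> L3 miss wb->B7  d=D]
13: R B3 -> L3 hit  d=D]
14: W B3 -> L3 hit  d=D]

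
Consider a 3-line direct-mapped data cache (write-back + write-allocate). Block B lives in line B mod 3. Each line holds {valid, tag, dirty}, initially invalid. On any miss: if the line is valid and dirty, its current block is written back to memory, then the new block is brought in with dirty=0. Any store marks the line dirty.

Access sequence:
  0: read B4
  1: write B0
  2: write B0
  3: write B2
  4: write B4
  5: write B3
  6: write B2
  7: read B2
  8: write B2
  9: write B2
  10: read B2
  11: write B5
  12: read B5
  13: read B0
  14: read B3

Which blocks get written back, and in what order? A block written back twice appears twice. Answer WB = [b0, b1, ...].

0: R B4 -> L1 miss  d=-]
1: W B0 -> L0 miss  d=D]
2: W B0 -> L0 hit  d=D]
3: W B2 -> L2 miss  d=D]
4: W B4 -> L1 hit  d=D]
5: W B3 -> L0 miss wb->B0  d=D]
6: W B2 -> L2 hit  d=D]
7: R B2 -> L2 hit  d=D]
8: W B2 -> L2 hit  d=D]
9: W B2 -> L2 hit  d=D]
10: R B2 -> L2 hit  d=D]
11: W B5 -> L2 miss wb->B2  d=D]
12: R B5 -> L2 hit  d=D]
13: R B0 -> L0 miss wb->B3  d=-]
14: R B3 -> L0 miss  d=-]

WB = [0, 2, 3]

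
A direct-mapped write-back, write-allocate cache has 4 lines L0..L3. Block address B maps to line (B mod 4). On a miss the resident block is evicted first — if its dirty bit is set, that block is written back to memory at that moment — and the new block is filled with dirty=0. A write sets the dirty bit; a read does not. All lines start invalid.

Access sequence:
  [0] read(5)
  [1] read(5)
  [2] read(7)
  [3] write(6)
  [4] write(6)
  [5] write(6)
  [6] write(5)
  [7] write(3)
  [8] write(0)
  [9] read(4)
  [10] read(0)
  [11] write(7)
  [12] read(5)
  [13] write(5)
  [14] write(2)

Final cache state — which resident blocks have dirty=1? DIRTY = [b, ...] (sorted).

0: R B5 -> L1 miss  d=-]
1: R B5 -> L1 hit  d=-]
2: R B7 -> L3 miss  d=-]
3: W B6 -> L2 miss  d=D]
4: W B6 -> L2 hit  d=D]
5: W B6 -> L2 hit  d=D]
6: W B5 -> L1 hit  d=D]
7: W B3 -> L3 miss  d=D]
8: W B0 -> L0 miss  d=D]
9: R B4 -> L0 miss wb->B0  d=-]
10: R B0 -> L0 miss  d=-]
11: W B7 -> L3 miss wb->B3  d=D]
12: R B5 -> L1 hit  d=D]
13: W B5 -> L1 hit  d=D]
14: W B2 -> L2 miss wb->B6  d=D]

DIRTY = [2, 5, 7]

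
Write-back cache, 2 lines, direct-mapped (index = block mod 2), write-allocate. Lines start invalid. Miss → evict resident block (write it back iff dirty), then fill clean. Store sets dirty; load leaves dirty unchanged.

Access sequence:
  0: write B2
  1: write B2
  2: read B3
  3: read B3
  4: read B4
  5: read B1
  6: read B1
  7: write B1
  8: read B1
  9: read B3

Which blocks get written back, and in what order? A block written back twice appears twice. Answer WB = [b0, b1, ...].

  0 | W B2 → L0 miss [D]
  1 | W B2 → L0 hit [D]
  2 | R B3 → L1 miss [-]
  3 | R B3 → L1 hit [-]
  4 | R B4 → L0 miss wb→B2 [-]
  5 | R B1 → L1 miss [-]
  6 | R B1 → L1 hit [-]
  7 | W B1 → L1 hit [D]
  8 | R B1 → L1 hit [D]
  9 | R B3 → L1 miss wb→B1 [-]

WB = [2, 1]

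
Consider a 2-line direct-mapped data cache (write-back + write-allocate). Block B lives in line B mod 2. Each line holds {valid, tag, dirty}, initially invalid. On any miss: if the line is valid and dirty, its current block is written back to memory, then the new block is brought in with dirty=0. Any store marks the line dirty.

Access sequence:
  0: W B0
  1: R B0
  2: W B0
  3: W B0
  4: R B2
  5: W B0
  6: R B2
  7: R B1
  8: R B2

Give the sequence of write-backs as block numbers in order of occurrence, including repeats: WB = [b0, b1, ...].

0: W B0 -> L0 miss  d=D]
1: R B0 -> L0 hit  d=D]
2: W B0 -> L0 hit  d=D]
3: W B0 -> L0 hit  d=D]
4: R B2 -> L0 miss wb->B0  d=-]
5: W B0 -> L0 miss  d=D]
6: R B2 -> L0 miss wb->B0  d=-]
7: R B1 -> L1 miss  d=-]
8: R B2 -> L0 hit  d=-]

WB = [0, 0]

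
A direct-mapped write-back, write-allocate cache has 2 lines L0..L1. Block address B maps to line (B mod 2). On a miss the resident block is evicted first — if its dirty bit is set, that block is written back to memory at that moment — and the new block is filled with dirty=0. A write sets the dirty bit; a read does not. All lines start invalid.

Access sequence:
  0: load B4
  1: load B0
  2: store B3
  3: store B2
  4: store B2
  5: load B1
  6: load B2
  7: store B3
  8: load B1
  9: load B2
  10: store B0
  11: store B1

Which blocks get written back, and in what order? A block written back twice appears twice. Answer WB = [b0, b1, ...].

WB = [3, 3, 2]

0: R B4 -> L0 miss  d=-]
1: R B0 -> L0 miss  d=-]
2: W B3 -> L1 miss  d=D]
3: W B2 -> L0 miss  d=D]
4: W B2 -> L0 hit  d=D]
5: R B1 -> L1 miss wb->B3  d=-]
6: R B2 -> L0 hit  d=D]
7: W B3 -> L1 miss  d=D]
8: R B1 -> L1 miss wb->B3  d=-]
9: R B2 -> L0 hit  d=D]
10: W B0 -> L0 miss wb->B2  d=D]
11: W B1 -> L1 hit  d=D]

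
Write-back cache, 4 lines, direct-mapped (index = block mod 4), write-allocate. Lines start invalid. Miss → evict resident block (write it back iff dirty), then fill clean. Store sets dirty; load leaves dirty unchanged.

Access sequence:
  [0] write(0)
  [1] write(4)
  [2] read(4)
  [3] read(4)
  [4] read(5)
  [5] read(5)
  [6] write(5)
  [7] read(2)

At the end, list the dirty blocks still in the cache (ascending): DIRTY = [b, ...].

DIRTY = [4, 5]

  0 | W B0 → L0 miss [D]
  1 | W B4 → L0 miss wb→B0 [D]
  2 | R B4 → L0 hit [D]
  3 | R B4 → L0 hit [D]
  4 | R B5 → L1 miss [-]
  5 | R B5 → L1 hit [-]
  6 | W B5 → L1 hit [D]
  7 | R B2 → L2 miss [-]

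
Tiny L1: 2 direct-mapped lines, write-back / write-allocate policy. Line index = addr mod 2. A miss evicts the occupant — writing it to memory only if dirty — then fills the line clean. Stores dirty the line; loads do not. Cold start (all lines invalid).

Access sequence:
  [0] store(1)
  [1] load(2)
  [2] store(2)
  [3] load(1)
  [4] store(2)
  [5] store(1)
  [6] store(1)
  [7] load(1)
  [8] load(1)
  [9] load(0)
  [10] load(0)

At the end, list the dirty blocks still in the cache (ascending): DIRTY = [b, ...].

DIRTY = [1]

0: W B1 -> L1 miss  d=D]
1: R B2 -> L0 miss  d=-]
2: W B2 -> L0 hit  d=D]
3: R B1 -> L1 hit  d=D]
4: W B2 -> L0 hit  d=D]
5: W B1 -> L1 hit  d=D]
6: W B1 -> L1 hit  d=D]
7: R B1 -> L1 hit  d=D]
8: R B1 -> L1 hit  d=D]
9: R B0 -> L0 miss wb->B2  d=-]
10: R B0 -> L0 hit  d=-]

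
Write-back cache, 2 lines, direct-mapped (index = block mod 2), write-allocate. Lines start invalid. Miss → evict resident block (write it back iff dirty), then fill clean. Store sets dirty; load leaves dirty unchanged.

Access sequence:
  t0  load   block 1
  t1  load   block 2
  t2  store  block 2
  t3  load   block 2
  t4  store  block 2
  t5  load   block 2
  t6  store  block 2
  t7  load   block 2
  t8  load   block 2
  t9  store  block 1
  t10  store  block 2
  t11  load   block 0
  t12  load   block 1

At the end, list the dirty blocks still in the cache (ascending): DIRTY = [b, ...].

0: R B1 → L1 miss [-]
1: R B2 → L0 miss [-]
2: W B2 → L0 hit [D]
3: R B2 → L0 hit [D]
4: W B2 → L0 hit [D]
5: R B2 → L0 hit [D]
6: W B2 → L0 hit [D]
7: R B2 → L0 hit [D]
8: R B2 → L0 hit [D]
9: W B1 → L1 hit [D]
10: W B2 → L0 hit [D]
11: R B0 → L0 miss wb→B2 [-]
12: R B1 → L1 hit [D]

DIRTY = [1]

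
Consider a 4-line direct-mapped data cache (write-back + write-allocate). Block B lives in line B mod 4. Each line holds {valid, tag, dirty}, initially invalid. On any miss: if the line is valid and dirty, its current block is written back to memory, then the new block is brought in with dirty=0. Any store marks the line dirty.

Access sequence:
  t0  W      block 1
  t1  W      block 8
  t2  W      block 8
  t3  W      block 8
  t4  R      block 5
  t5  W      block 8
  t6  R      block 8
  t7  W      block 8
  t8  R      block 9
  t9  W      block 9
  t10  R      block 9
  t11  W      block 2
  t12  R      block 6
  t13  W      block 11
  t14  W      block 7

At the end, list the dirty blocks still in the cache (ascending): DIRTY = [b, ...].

0: W B1 → L1 miss [D]
1: W B8 → L0 miss [D]
2: W B8 → L0 hit [D]
3: W B8 → L0 hit [D]
4: R B5 → L1 miss wb→B1 [-]
5: W B8 → L0 hit [D]
6: R B8 → L0 hit [D]
7: W B8 → L0 hit [D]
8: R B9 → L1 miss [-]
9: W B9 → L1 hit [D]
10: R B9 → L1 hit [D]
11: W B2 → L2 miss [D]
12: R B6 → L2 miss wb→B2 [-]
13: W B11 → L3 miss [D]
14: W B7 → L3 miss wb→B11 [D]

DIRTY = [7, 8, 9]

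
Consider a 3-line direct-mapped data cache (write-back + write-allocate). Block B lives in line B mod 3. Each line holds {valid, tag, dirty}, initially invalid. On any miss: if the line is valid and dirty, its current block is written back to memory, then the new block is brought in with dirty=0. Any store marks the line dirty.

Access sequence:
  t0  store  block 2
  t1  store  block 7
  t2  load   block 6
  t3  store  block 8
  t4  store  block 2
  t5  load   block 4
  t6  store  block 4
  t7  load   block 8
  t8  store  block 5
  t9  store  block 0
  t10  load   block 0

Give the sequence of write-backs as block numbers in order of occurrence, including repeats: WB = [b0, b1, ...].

0: W B2 → L2 miss [D]
1: W B7 → L1 miss [D]
2: R B6 → L0 miss [-]
3: W B8 → L2 miss wb→B2 [D]
4: W B2 → L2 miss wb→B8 [D]
5: R B4 → L1 miss wb→B7 [-]
6: W B4 → L1 hit [D]
7: R B8 → L2 miss wb→B2 [-]
8: W B5 → L2 miss [D]
9: W B0 → L0 miss [D]
10: R B0 → L0 hit [D]

WB = [2, 8, 7, 2]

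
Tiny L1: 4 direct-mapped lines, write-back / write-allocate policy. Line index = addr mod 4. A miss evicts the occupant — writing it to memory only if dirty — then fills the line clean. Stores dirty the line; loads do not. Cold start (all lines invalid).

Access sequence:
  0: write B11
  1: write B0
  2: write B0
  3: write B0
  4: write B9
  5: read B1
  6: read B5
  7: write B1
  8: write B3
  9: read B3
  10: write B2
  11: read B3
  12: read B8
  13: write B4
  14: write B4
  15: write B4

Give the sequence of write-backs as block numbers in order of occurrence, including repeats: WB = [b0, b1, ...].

0: W B11 -> L3 miss  d=D]
1: W B0 -> L0 miss  d=D]
2: W B0 -> L0 hit  d=D]
3: W B0 -> L0 hit  d=D]
4: W B9 -> L1 miss  d=D]
5: R B1 -> L1 miss wb->B9  d=-]
6: R B5 -> L1 miss  d=-]
7: W B1 -> L1 miss  d=D]
8: W B3 -> L3 miss wb->B11  d=D]
9: R B3 -> L3 hit  d=D]
10: W B2 -> L2 miss  d=D]
11: R B3 -> L3 hit  d=D]
12: R B8 -> L0 miss wb->B0  d=-]
13: W B4 -> L0 miss  d=D]
14: W B4 -> L0 hit  d=D]
15: W B4 -> L0 hit  d=D]

WB = [9, 11, 0]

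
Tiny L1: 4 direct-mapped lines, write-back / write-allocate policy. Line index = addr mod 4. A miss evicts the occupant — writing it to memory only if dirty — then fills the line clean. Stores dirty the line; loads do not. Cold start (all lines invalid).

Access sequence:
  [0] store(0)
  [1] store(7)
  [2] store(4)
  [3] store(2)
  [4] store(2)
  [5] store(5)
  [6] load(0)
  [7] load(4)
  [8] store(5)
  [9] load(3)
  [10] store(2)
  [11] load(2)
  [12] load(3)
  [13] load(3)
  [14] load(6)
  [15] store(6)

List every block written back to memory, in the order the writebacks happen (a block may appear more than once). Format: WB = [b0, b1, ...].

WB = [0, 4, 7, 2]

  0 | W B0 → L0 miss [D]
  1 | W B7 → L3 miss [D]
  2 | W B4 → L0 miss wb→B0 [D]
  3 | W B2 → L2 miss [D]
  4 | W B2 → L2 hit [D]
  5 | W B5 → L1 miss [D]
  6 | R B0 → L0 miss wb→B4 [-]
  7 | R B4 → L0 miss [-]
  8 | W B5 → L1 hit [D]
  9 | R B3 → L3 miss wb→B7 [-]
  10 | W B2 → L2 hit [D]
  11 | R B2 → L2 hit [D]
  12 | R B3 → L3 hit [-]
  13 | R B3 → L3 hit [-]
  14 | R B6 → L2 miss wb→B2 [-]
  15 | W B6 → L2 hit [D]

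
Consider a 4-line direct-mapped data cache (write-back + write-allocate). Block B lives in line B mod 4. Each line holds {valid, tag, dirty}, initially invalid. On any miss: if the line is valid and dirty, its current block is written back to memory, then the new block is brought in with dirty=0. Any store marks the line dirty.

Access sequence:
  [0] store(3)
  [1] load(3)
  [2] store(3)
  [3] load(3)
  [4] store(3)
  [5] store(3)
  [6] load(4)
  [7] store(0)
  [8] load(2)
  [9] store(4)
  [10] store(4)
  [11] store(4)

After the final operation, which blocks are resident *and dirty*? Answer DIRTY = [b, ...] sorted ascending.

DIRTY = [3, 4]

0: W B3 -> L3 miss  d=D]
1: R B3 -> L3 hit  d=D]
2: W B3 -> L3 hit  d=D]
3: R B3 -> L3 hit  d=D]
4: W B3 -> L3 hit  d=D]
5: W B3 -> L3 hit  d=D]
6: R B4 -> L0 miss  d=-]
7: W B0 -> L0 miss  d=D]
8: R B2 -> L2 miss  d=-]
9: W B4 -> L0 miss wb->B0  d=D]
10: W B4 -> L0 hit  d=D]
11: W B4 -> L0 hit  d=D]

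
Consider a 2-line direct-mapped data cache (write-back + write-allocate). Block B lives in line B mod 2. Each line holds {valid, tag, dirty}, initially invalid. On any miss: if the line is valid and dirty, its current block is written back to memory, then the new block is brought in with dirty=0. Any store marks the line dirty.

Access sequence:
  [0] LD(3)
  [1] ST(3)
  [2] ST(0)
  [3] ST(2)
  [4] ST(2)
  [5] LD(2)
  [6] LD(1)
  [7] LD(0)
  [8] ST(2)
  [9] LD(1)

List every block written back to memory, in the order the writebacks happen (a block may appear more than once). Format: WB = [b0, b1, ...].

WB = [0, 3, 2]

  0 | R B3 → L1 miss [-]
  1 | W B3 → L1 hit [D]
  2 | W B0 → L0 miss [D]
  3 | W B2 → L0 miss wb→B0 [D]
  4 | W B2 → L0 hit [D]
  5 | R B2 → L0 hit [D]
  6 | R B1 → L1 miss wb→B3 [-]
  7 | R B0 → L0 miss wb→B2 [-]
  8 | W B2 → L0 miss [D]
  9 | R B1 → L1 hit [-]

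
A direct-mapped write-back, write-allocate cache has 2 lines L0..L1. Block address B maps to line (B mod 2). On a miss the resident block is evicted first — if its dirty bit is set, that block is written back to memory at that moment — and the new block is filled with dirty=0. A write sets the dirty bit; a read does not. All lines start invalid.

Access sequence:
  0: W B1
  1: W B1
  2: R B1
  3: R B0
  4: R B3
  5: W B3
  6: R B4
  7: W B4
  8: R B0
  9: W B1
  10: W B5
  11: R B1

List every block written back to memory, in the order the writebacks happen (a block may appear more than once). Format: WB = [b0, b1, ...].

WB = [1, 4, 3, 1, 5]

0: W B1 -> L1 miss  d=D]
1: W B1 -> L1 hit  d=D]
2: R B1 -> L1 hit  d=D]
3: R B0 -> L0 miss  d=-]
4: R B3 -> L1 miss wb->B1  d=-]
5: W B3 -> L1 hit  d=D]
6: R B4 -> L0 miss  d=-]
7: W B4 -> L0 hit  d=D]
8: R B0 -> L0 miss wb->B4  d=-]
9: W B1 -> L1 miss wb->B3  d=D]
10: W B5 -> L1 miss wb->B1  d=D]
11: R B1 -> L1 miss wb->B5  d=-]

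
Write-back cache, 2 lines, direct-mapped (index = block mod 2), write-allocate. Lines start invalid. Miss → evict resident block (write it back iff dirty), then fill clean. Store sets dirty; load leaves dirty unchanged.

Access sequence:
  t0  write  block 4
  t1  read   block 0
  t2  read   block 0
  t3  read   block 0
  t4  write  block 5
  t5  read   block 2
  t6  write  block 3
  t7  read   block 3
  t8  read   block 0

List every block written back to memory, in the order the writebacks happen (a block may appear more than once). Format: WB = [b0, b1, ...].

0: W B4 → L0 miss [D]
1: R B0 → L0 miss wb→B4 [-]
2: R B0 → L0 hit [-]
3: R B0 → L0 hit [-]
4: W B5 → L1 miss [D]
5: R B2 → L0 miss [-]
6: W B3 → L1 miss wb→B5 [D]
7: R B3 → L1 hit [D]
8: R B0 → L0 miss [-]

WB = [4, 5]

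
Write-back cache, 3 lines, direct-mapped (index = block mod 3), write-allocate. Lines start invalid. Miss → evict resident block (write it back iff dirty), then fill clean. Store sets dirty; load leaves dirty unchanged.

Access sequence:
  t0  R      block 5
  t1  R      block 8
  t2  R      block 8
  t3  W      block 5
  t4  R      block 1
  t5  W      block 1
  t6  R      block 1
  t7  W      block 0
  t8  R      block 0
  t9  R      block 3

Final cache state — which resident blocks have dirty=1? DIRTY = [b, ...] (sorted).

DIRTY = [1, 5]

0: R B5 -> L2 miss  d=-]
1: R B8 -> L2 miss  d=-]
2: R B8 -> L2 hit  d=-]
3: W B5 -> L2 miss  d=D]
4: R B1 -> L1 miss  d=-]
5: W B1 -> L1 hit  d=D]
6: R B1 -> L1 hit  d=D]
7: W B0 -> L0 miss  d=D]
8: R B0 -> L0 hit  d=D]
9: R B3 -> L0 miss wb->B0  d=-]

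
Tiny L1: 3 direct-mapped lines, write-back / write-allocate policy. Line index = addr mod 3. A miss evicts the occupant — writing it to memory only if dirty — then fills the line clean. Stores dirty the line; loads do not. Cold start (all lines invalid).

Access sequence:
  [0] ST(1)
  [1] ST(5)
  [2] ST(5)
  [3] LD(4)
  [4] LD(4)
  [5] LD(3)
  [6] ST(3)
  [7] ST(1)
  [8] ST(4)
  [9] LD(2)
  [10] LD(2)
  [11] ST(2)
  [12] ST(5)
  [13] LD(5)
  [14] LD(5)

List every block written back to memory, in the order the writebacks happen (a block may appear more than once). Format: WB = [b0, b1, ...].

WB = [1, 1, 5, 2]

0: W B1 → L1 miss [D]
1: W B5 → L2 miss [D]
2: W B5 → L2 hit [D]
3: R B4 → L1 miss wb→B1 [-]
4: R B4 → L1 hit [-]
5: R B3 → L0 miss [-]
6: W B3 → L0 hit [D]
7: W B1 → L1 miss [D]
8: W B4 → L1 miss wb→B1 [D]
9: R B2 → L2 miss wb→B5 [-]
10: R B2 → L2 hit [-]
11: W B2 → L2 hit [D]
12: W B5 → L2 miss wb→B2 [D]
13: R B5 → L2 hit [D]
14: R B5 → L2 hit [D]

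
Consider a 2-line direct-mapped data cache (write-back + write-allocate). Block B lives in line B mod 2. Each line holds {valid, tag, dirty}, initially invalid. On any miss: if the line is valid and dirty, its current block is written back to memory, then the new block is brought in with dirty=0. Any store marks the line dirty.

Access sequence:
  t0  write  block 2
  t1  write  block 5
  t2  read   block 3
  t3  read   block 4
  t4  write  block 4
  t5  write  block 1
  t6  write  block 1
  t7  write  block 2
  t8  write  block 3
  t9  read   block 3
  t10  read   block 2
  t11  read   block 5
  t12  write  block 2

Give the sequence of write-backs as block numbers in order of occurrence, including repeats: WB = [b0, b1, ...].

0: W B2 → L0 miss [D]
1: W B5 → L1 miss [D]
2: R B3 → L1 miss wb→B5 [-]
3: R B4 → L0 miss wb→B2 [-]
4: W B4 → L0 hit [D]
5: W B1 → L1 miss [D]
6: W B1 → L1 hit [D]
7: W B2 → L0 miss wb→B4 [D]
8: W B3 → L1 miss wb→B1 [D]
9: R B3 → L1 hit [D]
10: R B2 → L0 hit [D]
11: R B5 → L1 miss wb→B3 [-]
12: W B2 → L0 hit [D]

WB = [5, 2, 4, 1, 3]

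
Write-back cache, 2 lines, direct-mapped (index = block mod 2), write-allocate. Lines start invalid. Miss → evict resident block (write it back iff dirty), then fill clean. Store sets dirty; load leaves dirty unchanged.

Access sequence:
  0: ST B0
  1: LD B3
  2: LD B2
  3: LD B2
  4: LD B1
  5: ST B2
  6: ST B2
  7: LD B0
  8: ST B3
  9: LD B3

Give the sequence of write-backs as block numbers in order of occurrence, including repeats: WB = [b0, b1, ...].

0: W B0 → L0 miss [D]
1: R B3 → L1 miss [-]
2: R B2 → L0 miss wb→B0 [-]
3: R B2 → L0 hit [-]
4: R B1 → L1 miss [-]
5: W B2 → L0 hit [D]
6: W B2 → L0 hit [D]
7: R B0 → L0 miss wb→B2 [-]
8: W B3 → L1 miss [D]
9: R B3 → L1 hit [D]

WB = [0, 2]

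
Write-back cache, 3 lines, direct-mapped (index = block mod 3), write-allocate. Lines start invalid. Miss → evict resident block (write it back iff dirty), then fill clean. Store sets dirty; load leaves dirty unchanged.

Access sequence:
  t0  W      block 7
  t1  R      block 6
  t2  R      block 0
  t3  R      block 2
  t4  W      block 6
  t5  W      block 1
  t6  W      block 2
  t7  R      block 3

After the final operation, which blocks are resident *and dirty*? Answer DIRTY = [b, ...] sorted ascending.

  0 | W B7 → L1 miss [D]
  1 | R B6 → L0 miss [-]
  2 | R B0 → L0 miss [-]
  3 | R B2 → L2 miss [-]
  4 | W B6 → L0 miss [D]
  5 | W B1 → L1 miss wb→B7 [D]
  6 | W B2 → L2 hit [D]
  7 | R B3 → L0 miss wb→B6 [-]

DIRTY = [1, 2]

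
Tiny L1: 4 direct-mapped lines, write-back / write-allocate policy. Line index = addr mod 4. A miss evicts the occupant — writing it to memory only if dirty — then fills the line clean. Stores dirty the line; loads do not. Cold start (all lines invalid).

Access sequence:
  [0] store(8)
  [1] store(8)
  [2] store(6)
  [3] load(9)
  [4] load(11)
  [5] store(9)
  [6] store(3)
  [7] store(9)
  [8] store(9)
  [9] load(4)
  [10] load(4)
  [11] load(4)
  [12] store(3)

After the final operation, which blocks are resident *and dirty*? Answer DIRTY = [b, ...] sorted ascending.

0: W B8 → L0 miss [D]
1: W B8 → L0 hit [D]
2: W B6 → L2 miss [D]
3: R B9 → L1 miss [-]
4: R B11 → L3 miss [-]
5: W B9 → L1 hit [D]
6: W B3 → L3 miss [D]
7: W B9 → L1 hit [D]
8: W B9 → L1 hit [D]
9: R B4 → L0 miss wb→B8 [-]
10: R B4 → L0 hit [-]
11: R B4 → L0 hit [-]
12: W B3 → L3 hit [D]

DIRTY = [3, 6, 9]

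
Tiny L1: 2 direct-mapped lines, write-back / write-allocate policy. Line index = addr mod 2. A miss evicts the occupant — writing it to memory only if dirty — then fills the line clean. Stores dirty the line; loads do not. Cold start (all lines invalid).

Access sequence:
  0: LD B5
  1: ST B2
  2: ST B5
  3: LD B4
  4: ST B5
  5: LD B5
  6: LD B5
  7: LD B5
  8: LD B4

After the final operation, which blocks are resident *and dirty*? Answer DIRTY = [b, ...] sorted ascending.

0: R B5 -> L1 miss  d=-]
1: W B2 -> L0 miss  d=D]
2: W B5 -> L1 hit  d=D]
3: R B4 -> L0 miss wb->B2  d=-]
4: W B5 -> L1 hit  d=D]
5: R B5 -> L1 hit  d=D]
6: R B5 -> L1 hit  d=D]
7: R B5 -> L1 hit  d=D]
8: R B4 -> L0 hit  d=-]

DIRTY = [5]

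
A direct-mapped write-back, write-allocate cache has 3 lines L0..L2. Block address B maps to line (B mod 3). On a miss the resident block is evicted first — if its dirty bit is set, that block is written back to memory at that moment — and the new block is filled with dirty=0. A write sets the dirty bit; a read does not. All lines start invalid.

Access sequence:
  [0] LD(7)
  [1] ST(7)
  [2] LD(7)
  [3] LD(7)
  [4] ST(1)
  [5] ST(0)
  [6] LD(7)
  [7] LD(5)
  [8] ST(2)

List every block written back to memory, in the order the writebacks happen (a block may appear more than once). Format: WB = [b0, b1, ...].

0: R B7 -> L1 miss  d=-]
1: W B7 -> L1 hit  d=D]
2: R B7 -> L1 hit  d=D]
3: R B7 -> L1 hit  d=D]
4: W B1 -> L1 miss wb->B7  d=D]
5: W B0 -> L0 miss  d=D]
6: R B7 -> L1 miss wb->B1  d=-]
7: R B5 -> L2 miss  d=-]
8: W B2 -> L2 miss  d=D]

WB = [7, 1]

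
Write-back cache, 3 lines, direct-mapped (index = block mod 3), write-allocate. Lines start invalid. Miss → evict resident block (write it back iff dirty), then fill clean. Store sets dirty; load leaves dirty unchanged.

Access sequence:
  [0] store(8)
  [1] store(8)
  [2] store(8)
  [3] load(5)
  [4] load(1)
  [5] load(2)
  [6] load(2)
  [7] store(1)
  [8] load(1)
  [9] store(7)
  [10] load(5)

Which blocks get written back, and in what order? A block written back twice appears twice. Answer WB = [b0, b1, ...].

0: W B8 → L2 miss [D]
1: W B8 → L2 hit [D]
2: W B8 → L2 hit [D]
3: R B5 → L2 miss wb→B8 [-]
4: R B1 → L1 miss [-]
5: R B2 → L2 miss [-]
6: R B2 → L2 hit [-]
7: W B1 → L1 hit [D]
8: R B1 → L1 hit [D]
9: W B7 → L1 miss wb→B1 [D]
10: R B5 → L2 miss [-]

WB = [8, 1]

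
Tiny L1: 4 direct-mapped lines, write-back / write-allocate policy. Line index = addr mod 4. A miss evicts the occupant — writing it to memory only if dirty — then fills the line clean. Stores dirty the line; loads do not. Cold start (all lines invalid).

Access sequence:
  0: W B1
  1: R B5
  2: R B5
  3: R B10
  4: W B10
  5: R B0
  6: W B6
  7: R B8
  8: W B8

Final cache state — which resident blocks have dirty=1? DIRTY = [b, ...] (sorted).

0: W B1 → L1 miss [D]
1: R B5 → L1 miss wb→B1 [-]
2: R B5 → L1 hit [-]
3: R B10 → L2 miss [-]
4: W B10 → L2 hit [D]
5: R B0 → L0 miss [-]
6: W B6 → L2 miss wb→B10 [D]
7: R B8 → L0 miss [-]
8: W B8 → L0 hit [D]

DIRTY = [6, 8]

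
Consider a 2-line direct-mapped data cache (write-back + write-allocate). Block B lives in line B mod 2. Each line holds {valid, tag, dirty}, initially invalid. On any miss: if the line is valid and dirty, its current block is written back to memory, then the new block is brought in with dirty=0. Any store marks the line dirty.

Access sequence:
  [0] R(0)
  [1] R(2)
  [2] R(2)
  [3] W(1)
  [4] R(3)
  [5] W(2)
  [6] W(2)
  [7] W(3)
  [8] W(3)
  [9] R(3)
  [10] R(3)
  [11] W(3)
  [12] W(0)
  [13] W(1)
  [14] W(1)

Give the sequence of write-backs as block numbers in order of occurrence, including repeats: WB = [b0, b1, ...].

WB = [1, 2, 3]

0: R B0 → L0 miss [-]
1: R B2 → L0 miss [-]
2: R B2 → L0 hit [-]
3: W B1 → L1 miss [D]
4: R B3 → L1 miss wb→B1 [-]
5: W B2 → L0 hit [D]
6: W B2 → L0 hit [D]
7: W B3 → L1 hit [D]
8: W B3 → L1 hit [D]
9: R B3 → L1 hit [D]
10: R B3 → L1 hit [D]
11: W B3 → L1 hit [D]
12: W B0 → L0 miss wb→B2 [D]
13: W B1 → L1 miss wb→B3 [D]
14: W B1 → L1 hit [D]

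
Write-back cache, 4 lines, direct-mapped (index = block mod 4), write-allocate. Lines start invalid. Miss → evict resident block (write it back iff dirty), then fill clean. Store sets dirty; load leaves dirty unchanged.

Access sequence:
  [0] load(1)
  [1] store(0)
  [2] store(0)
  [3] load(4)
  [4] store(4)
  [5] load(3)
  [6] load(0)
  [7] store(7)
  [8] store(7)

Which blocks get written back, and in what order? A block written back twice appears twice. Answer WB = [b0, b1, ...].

WB = [0, 4]

  0 | R B1 → L1 miss [-]
  1 | W B0 → L0 miss [D]
  2 | W B0 → L0 hit [D]
  3 | R B4 → L0 miss wb→B0 [-]
  4 | W B4 → L0 hit [D]
  5 | R B3 → L3 miss [-]
  6 | R B0 → L0 miss wb→B4 [-]
  7 | W B7 → L3 miss [D]
  8 | W B7 → L3 hit [D]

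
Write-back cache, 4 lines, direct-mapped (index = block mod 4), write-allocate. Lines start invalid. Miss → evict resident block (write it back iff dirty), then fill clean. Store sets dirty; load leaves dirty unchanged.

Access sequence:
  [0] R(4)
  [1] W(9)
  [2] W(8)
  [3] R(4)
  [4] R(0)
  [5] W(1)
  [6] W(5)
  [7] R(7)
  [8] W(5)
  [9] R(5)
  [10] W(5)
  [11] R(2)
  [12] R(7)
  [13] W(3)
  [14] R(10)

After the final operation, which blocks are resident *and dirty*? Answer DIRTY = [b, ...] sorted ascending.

0: R B4 -> L0 miss  d=-]
1: W B9 -> L1 miss  d=D]
2: W B8 -> L0 miss  d=D]
3: R B4 -> L0 miss wb->B8  d=-]
4: R B0 -> L0 miss  d=-]
5: W B1 -> L1 miss wb->B9  d=D]
6: W B5 -> L1 miss wb->B1  d=D]
7: R B7 -> L3 miss  d=-]
8: W B5 -> L1 hit  d=D]
9: R B5 -> L1 hit  d=D]
10: W B5 -> L1 hit  d=D]
11: R B2 -> L2 miss  d=-]
12: R B7 -> L3 hit  d=-]
13: W B3 -> L3 miss  d=D]
14: R B10 -> L2 miss  d=-]

DIRTY = [3, 5]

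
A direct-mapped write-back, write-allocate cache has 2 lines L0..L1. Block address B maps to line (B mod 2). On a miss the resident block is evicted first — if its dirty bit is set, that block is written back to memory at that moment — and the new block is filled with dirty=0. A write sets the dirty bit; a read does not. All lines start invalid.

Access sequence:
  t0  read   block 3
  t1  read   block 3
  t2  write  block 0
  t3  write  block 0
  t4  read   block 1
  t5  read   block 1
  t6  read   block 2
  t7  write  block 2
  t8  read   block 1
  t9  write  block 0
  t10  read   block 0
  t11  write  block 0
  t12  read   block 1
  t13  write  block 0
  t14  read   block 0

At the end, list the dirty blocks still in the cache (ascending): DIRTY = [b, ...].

  0 | R B3 → L1 miss [-]
  1 | R B3 → L1 hit [-]
  2 | W B0 → L0 miss [D]
  3 | W B0 → L0 hit [D]
  4 | R B1 → L1 miss [-]
  5 | R B1 → L1 hit [-]
  6 | R B2 → L0 miss wb→B0 [-]
  7 | W B2 → L0 hit [D]
  8 | R B1 → L1 hit [-]
  9 | W B0 → L0 miss wb→B2 [D]
  10 | R B0 → L0 hit [D]
  11 | W B0 → L0 hit [D]
  12 | R B1 → L1 hit [-]
  13 | W B0 → L0 hit [D]
  14 | R B0 → L0 hit [D]

DIRTY = [0]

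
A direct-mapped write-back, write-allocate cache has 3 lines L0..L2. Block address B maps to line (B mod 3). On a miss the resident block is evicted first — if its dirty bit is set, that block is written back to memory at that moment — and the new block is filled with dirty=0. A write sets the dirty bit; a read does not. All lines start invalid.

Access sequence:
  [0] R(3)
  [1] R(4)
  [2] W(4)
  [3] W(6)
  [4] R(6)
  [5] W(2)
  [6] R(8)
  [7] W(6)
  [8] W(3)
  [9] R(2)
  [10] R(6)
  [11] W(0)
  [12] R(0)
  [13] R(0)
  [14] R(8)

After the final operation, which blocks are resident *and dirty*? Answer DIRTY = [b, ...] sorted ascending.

DIRTY = [0, 4]

  0 | R B3 → L0 miss [-]
  1 | R B4 → L1 miss [-]
  2 | W B4 → L1 hit [D]
  3 | W B6 → L0 miss [D]
  4 | R B6 → L0 hit [D]
  5 | W B2 → L2 miss [D]
  6 | R B8 → L2 miss wb→B2 [-]
  7 | W B6 → L0 hit [D]
  8 | W B3 → L0 miss wb→B6 [D]
  9 | R B2 → L2 miss [-]
  10 | R B6 → L0 miss wb→B3 [-]
  11 | W B0 → L0 miss [D]
  12 | R B0 → L0 hit [D]
  13 | R B0 → L0 hit [D]
  14 | R B8 → L2 miss [-]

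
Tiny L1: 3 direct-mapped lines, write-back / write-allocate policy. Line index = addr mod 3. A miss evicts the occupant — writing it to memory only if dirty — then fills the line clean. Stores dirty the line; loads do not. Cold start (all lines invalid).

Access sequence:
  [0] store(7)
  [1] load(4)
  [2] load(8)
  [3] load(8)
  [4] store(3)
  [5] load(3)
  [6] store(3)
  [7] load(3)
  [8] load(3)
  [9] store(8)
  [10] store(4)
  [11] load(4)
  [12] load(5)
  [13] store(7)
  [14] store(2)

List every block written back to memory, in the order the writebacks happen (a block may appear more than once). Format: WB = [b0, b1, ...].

0: W B7 → L1 miss [D]
1: R B4 → L1 miss wb→B7 [-]
2: R B8 → L2 miss [-]
3: R B8 → L2 hit [-]
4: W B3 → L0 miss [D]
5: R B3 → L0 hit [D]
6: W B3 → L0 hit [D]
7: R B3 → L0 hit [D]
8: R B3 → L0 hit [D]
9: W B8 → L2 hit [D]
10: W B4 → L1 hit [D]
11: R B4 → L1 hit [D]
12: R B5 → L2 miss wb→B8 [-]
13: W B7 → L1 miss wb→B4 [D]
14: W B2 → L2 miss [D]

WB = [7, 8, 4]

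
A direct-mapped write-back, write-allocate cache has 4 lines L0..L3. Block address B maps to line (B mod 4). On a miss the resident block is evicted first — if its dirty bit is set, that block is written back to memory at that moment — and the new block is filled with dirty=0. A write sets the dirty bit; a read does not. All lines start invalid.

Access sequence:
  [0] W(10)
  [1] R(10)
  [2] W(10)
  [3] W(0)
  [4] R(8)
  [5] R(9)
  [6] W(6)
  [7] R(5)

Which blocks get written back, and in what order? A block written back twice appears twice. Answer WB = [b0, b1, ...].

WB = [0, 10]

0: W B10 -> L2 miss  d=D]
1: R B10 -> L2 hit  d=D]
2: W B10 -> L2 hit  d=D]
3: W B0 -> L0 miss  d=D]
4: R B8 -> L0 miss wb->B0  d=-]
5: R B9 -> L1 miss  d=-]
6: W B6 -> L2 miss wb->B10  d=D]
7: R B5 -> L1 miss  d=-]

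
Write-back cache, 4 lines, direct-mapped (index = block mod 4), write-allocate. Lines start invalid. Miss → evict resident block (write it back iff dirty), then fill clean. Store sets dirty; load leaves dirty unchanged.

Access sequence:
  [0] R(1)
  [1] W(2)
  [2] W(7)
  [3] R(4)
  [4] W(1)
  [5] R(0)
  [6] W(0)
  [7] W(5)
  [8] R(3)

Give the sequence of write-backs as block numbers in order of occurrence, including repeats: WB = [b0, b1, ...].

WB = [1, 7]

0: R B1 -> L1 miss  d=-]
1: W B2 -> L2 miss  d=D]
2: W B7 -> L3 miss  d=D]
3: R B4 -> L0 miss  d=-]
4: W B1 -> L1 hit  d=D]
5: R B0 -> L0 miss  d=-]
6: W B0 -> L0 hit  d=D]
7: W B5 -> L1 miss wb->B1  d=D]
8: R B3 -> L3 miss wb->B7  d=-]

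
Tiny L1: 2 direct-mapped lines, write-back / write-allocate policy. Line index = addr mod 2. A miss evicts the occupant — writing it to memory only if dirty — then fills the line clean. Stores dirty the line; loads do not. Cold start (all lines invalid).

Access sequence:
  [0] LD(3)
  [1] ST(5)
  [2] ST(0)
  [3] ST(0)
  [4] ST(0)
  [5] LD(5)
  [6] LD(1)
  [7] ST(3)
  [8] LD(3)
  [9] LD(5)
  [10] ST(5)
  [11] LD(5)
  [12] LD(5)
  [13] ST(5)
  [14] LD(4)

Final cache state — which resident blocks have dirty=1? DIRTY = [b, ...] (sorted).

DIRTY = [5]

0: R B3 → L1 miss [-]
1: W B5 → L1 miss [D]
2: W B0 → L0 miss [D]
3: W B0 → L0 hit [D]
4: W B0 → L0 hit [D]
5: R B5 → L1 hit [D]
6: R B1 → L1 miss wb→B5 [-]
7: W B3 → L1 miss [D]
8: R B3 → L1 hit [D]
9: R B5 → L1 miss wb→B3 [-]
10: W B5 → L1 hit [D]
11: R B5 → L1 hit [D]
12: R B5 → L1 hit [D]
13: W B5 → L1 hit [D]
14: R B4 → L0 miss wb→B0 [-]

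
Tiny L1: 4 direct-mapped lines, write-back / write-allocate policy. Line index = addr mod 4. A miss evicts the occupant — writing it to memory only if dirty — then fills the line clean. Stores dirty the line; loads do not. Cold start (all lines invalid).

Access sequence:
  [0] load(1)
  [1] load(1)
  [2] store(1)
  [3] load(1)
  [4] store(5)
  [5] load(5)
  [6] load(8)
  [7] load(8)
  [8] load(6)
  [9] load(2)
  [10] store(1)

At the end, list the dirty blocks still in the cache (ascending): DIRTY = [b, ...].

DIRTY = [1]

0: R B1 -> L1 miss  d=-]
1: R B1 -> L1 hit  d=-]
2: W B1 -> L1 hit  d=D]
3: R B1 -> L1 hit  d=D]
4: W B5 -> L1 miss wb->B1  d=D]
5: R B5 -> L1 hit  d=D]
6: R B8 -> L0 miss  d=-]
7: R B8 -> L0 hit  d=-]
8: R B6 -> L2 miss  d=-]
9: R B2 -> L2 miss  d=-]
10: W B1 -> L1 miss wb->B5  d=D]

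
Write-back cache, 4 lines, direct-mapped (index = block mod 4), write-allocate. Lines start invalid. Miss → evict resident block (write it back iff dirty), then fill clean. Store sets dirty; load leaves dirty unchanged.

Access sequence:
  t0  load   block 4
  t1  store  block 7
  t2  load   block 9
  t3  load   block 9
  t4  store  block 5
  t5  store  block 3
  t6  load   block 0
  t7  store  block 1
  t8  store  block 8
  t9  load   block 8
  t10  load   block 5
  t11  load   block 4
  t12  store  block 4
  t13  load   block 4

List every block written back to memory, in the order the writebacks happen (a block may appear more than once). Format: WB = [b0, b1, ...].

0: R B4 → L0 miss [-]
1: W B7 → L3 miss [D]
2: R B9 → L1 miss [-]
3: R B9 → L1 hit [-]
4: W B5 → L1 miss [D]
5: W B3 → L3 miss wb→B7 [D]
6: R B0 → L0 miss [-]
7: W B1 → L1 miss wb→B5 [D]
8: W B8 → L0 miss [D]
9: R B8 → L0 hit [D]
10: R B5 → L1 miss wb→B1 [-]
11: R B4 → L0 miss wb→B8 [-]
12: W B4 → L0 hit [D]
13: R B4 → L0 hit [D]

WB = [7, 5, 1, 8]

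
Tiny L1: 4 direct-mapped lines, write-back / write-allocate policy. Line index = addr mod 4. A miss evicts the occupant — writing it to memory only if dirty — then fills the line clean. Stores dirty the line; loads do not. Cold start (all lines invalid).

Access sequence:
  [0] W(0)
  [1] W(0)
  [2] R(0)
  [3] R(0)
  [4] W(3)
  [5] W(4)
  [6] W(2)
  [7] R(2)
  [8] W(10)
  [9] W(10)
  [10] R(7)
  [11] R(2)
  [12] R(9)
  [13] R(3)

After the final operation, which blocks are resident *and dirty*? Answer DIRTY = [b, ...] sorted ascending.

0: W B0 -> L0 miss  d=D]
1: W B0 -> L0 hit  d=D]
2: R B0 -> L0 hit  d=D]
3: R B0 -> L0 hit  d=D]
4: W B3 -> L3 miss  d=D]
5: W B4 -> L0 miss wb->B0  d=D]
6: W B2 -> L2 miss  d=D]
7: R B2 -> L2 hit  d=D]
8: W B10 -> L2 miss wb->B2  d=D]
9: W B10 -> L2 hit  d=D]
10: R B7 -> L3 miss wb->B3  d=-]
11: R B2 -> L2 miss wb->B10  d=-]
12: R B9 -> L1 miss  d=-]
13: R B3 -> L3 miss  d=-]

DIRTY = [4]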